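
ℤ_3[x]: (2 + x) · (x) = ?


Expand and collect like terms; reduce coefficients mod 3:
x^0: 2·0 = 0 ≡ 0 (mod 3)
x^1: 2·1 + 1·0 = 2 ≡ 2 (mod 3)
x^2: 1·1 = 1 ≡ 1 (mod 3)
Result: 2x + x^2

f · g = 2x + x^2


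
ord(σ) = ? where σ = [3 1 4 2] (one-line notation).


Cycle decomposition: (1 3 4 2)
Cycle lengths: 4
Order = lcm(4) = 4

ord(σ) = 4


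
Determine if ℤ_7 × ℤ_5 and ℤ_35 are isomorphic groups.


Comparing ℤ_7 × ℤ_5 and ℤ_35:
gcd(7,5) = 1, so ℤ_7 × ℤ_5 ≅ ℤ_35 (CRT)

Yes, ℤ_7 × ℤ_5 ≅ ℤ_35


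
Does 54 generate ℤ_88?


g generates ℤ_n iff gcd(g, n) = 1
gcd(54, 88) = 2
Since gcd = 2 ≠ 1, ⟨54⟩ has order 44 < 88, so 54 is not a generator.

No, 54 does not generate ℤ_88


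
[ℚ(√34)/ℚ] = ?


√34 has minimal polynomial x² - 34 (irreducible over ℚ since 34 is squarefree)

[ℚ(√34)/ℚ] = 2


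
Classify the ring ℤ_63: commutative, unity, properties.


ℤ_63 is a commutative ring with unity 1; 63 = 3×21 is composite, so 3·21 ≡ 0 gives zero divisors (not an integral domain)
Commutative: Yes
Integral domain: No
Has unity: Yes

ℤ_63: Commutative=Yes, Unity=Yes


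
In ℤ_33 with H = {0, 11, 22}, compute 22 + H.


22 + H = {22 + h (mod 33) : h ∈ H}
22+0=22, 22+11=0, 22+22=11
22 + H = {0, 11, 22} = 0 + H

22 + H = {0, 11, 22}


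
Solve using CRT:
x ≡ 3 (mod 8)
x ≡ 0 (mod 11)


m₁ = 8, m₂ = 11, gcd = 1, so CRT applies. M = m₁·m₂ = 88
Let M₁ = M/m₁ = 11, M₂ = M/m₂ = 8
Find y₁ ≡ M₁⁻¹ (mod m₁): 11⁻¹ ≡ 3 (mod 8)
Find y₂ ≡ M₂⁻¹ (mod m₂): 8⁻¹ ≡ 7 (mod 11)
x = a₁·M₁·y₁ + a₂·M₂·y₂ = 3·11·3 + 0·8·7 = 99
Reduce mod 88: x ≡ 11
Check: 11 mod 8 = 3 ✓, 11 mod 11 = 0 ✓

x ≡ 11 (mod 88)


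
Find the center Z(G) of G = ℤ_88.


Z(G) = {g ∈ G | gx = xg for all x ∈ G}
ℤ_88 is abelian, so Z(G) = G

Z(ℤ_88) = ℤ_88


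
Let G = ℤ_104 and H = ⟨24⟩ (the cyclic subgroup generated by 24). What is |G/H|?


|⟨24⟩| = n / gcd(24, 104) = 104 / 8 = 13
H is normal (ℤ_104 is abelian).
|G/H| = |G| / |H| = 104 / 13 = 8

|G/H| = 8


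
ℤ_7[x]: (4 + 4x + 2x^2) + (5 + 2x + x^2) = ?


Add coefficients mod 7:
x^0: 4 + 5 = 2 (mod 7)
x^1: 4 + 2 = 6 (mod 7)
x^2: 2 + 1 = 3 (mod 7)
Result: 2 + 6x + 3x^2

f + g = 2 + 6x + 3x^2


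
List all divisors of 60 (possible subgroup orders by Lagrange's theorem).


Lagrange's theorem: |H| divides |G|
|G| = 60
Divisors of 60: 1, 2, 3, 4, 5, 6, 10, 12, 15, 20, 30, 60

Possible subgroup orders: {1, 2, 3, 4, 5, 6, 10, 12, 15, 20, 30, 60}


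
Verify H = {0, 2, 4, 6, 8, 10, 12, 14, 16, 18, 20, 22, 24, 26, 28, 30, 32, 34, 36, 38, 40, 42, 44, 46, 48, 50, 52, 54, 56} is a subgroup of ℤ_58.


Subgroup test for H = {0, 2, 4, 6, 8, 10, 12, 14, 16, 18, 20, 22, 24, 26, 28, 30, 32, 34, 36, 38, 40, 42, 44, 46, 48, 50, 52, 54, 56} in (ℤ_58, +):
(1) 0 ∈ H? Yes
(2) Closure: for all a,b ∈ H, (a+b) mod 58 ∈ H? Yes
(3) Inverses: for all a ∈ H, -a mod 58 ∈ H? Yes

Yes, H is a subgroup of ℤ_58


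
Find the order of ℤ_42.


ℤ_n has n elements.

|ℤ_42| = 42


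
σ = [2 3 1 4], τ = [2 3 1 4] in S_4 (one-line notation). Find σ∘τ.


σ∘τ: apply τ first, then σ
1 →τ 2 →σ 3
2 →τ 3 →σ 1
3 →τ 1 →σ 2
4 →τ 4 →σ 4

σ∘τ = [3 1 2 4]


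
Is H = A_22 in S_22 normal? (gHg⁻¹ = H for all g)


H = A_22 in S_22
A_22 has index 2 in S_22, and every subgroup of index 2 is normal

Yes, normal subgroup


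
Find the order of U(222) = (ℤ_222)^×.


U(n) is the group of units mod n; |U(n)| = φ(n)
|U(222)| = φ(222) = 72

|U(222) = (ℤ_222)^×| = 72


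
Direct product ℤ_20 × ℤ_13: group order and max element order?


|ℤ_20 × ℤ_13| = 20 × 13 = 260
Max element order = lcm(20,13) = 260
Cyclic? Yes (gcd=1)

|ℤ_20×ℤ_13| = 260, max element order = 260


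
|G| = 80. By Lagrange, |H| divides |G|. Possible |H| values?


Lagrange's theorem: |H| divides |G|
|G| = 80
Divisors of 80: 1, 2, 4, 5, 8, 10, 16, 20, 40, 80

Possible subgroup orders: {1, 2, 4, 5, 8, 10, 16, 20, 40, 80}


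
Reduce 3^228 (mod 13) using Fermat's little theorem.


Fermat's little theorem: if p is prime and gcd(a,p)=1, then a^(p-1) ≡ 1 (mod p)
p = 13 is prime, gcd(3,13) = 1
Reduce exponent: 228 mod 12 = 0
So 3^228 ≡ 3^0 (mod 13)
3^0 = 1

3^228 ≡ 1 (mod 13)


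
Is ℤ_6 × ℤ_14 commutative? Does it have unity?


Direct product ring; commutative with unity (1,1); but (1,0)·(0,1) = (0,0) gives zero divisors, so not an integral domain
Commutative: Yes
Integral domain: No
Has unity: Yes

ℤ_6 × ℤ_14: Commutative=Yes, Unity=Yes


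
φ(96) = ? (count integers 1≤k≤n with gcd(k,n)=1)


Factor n: 96 = 2^5 × 3
φ(n) = n · ∏(1 - 1/p) over distinct primes p | n
φ(96) = 96 · (1 - 1/2) · (1 - 1/3) = 32

φ(96) = 32


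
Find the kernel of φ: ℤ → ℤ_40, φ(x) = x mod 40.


Kernel = preimage of identity
ker(φ) = {x ∈ ℤ : x ≡ 0 (mod 40)} = 40ℤ = {0, ±40, ±80, ...}

ker(φ) = 40ℤ


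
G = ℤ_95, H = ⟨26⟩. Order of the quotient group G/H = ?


|⟨26⟩| = n / gcd(26, 95) = 95 / 1 = 95
H is normal (ℤ_95 is abelian).
|G/H| = |G| / |H| = 95 / 95 = 1

|G/H| = 1


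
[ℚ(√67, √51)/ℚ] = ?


[ℚ(√67,√51):ℚ] = [ℚ(√67,√51):ℚ(√67)]·[ℚ(√67):ℚ] = 2·2 = 4

[ℚ(√67, √51)/ℚ] = 4


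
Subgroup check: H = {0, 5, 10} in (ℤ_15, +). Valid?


Subgroup test for H = {0, 5, 10} in (ℤ_15, +):
(1) 0 ∈ H? Yes
(2) Closure: for all a,b ∈ H, (a+b) mod 15 ∈ H? Yes
(3) Inverses: for all a ∈ H, -a mod 15 ∈ H? Yes

Yes, H is a subgroup of ℤ_15


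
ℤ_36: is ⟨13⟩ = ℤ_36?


g generates ℤ_n iff gcd(g, n) = 1
gcd(13, 36) = 1
Since gcd = 1, 13 is a generator.

Yes, 13 generates ℤ_36


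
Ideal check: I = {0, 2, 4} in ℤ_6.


Check ideal conditions for I = {0, 2, 4} in ℤ_6:
(1) I is an additive subgroup? Yes
(2) For r ∈ ℤ_6 and a ∈ I: r·a ∈ I? Yes

Yes, I is an ideal of ℤ_6


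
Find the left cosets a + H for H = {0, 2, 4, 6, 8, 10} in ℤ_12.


H = {0, 2, 4, 6, 8, 10}, |H| = 6
Number of cosets = |G|/|H| = 12/6 = 2
0 + H = {0, 2, 4, 6, 8, 10}
1 + H = {1, 3, 5, 7, 9, 11}

Cosets: 0+H={0,2,4,6,8,10}; 1+H={1,3,5,7,9,11}


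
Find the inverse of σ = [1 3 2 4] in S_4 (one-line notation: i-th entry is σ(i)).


To find σ⁻¹, swap domain and range:
σ(1) = 1 → σ⁻¹(1) = 1
σ(2) = 3 → σ⁻¹(3) = 2
σ(3) = 2 → σ⁻¹(2) = 3
σ(4) = 4 → σ⁻¹(4) = 4

σ⁻¹ = [1 3 2 4]


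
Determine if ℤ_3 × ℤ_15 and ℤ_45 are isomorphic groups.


Comparing ℤ_3 × ℤ_15 and ℤ_45:
gcd(3,15) = 3 ≠ 1. Max element order in ℤ_3×ℤ_15 is lcm(3,15) = 15 < 45, so it has no element of order 45

No, ℤ_3 × ℤ_15 ≇ ℤ_45


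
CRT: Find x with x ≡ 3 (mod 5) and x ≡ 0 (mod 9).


m₁ = 5, m₂ = 9, gcd = 1, so CRT applies. M = m₁·m₂ = 45
Let M₁ = M/m₁ = 9, M₂ = M/m₂ = 5
Find y₁ ≡ M₁⁻¹ (mod m₁): 9⁻¹ ≡ 4 (mod 5)
Find y₂ ≡ M₂⁻¹ (mod m₂): 5⁻¹ ≡ 2 (mod 9)
x = a₁·M₁·y₁ + a₂·M₂·y₂ = 3·9·4 + 0·5·2 = 108
Reduce mod 45: x ≡ 18
Check: 18 mod 5 = 3 ✓, 18 mod 9 = 0 ✓

x ≡ 18 (mod 45)


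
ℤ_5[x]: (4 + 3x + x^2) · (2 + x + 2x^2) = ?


Expand and collect like terms; reduce coefficients mod 5:
x^0: 4·2 = 8 ≡ 3 (mod 5)
x^1: 4·1 + 3·2 = 10 ≡ 0 (mod 5)
x^2: 4·2 + 3·1 + 1·2 = 13 ≡ 3 (mod 5)
x^3: 3·2 + 1·1 = 7 ≡ 2 (mod 5)
x^4: 1·2 = 2 ≡ 2 (mod 5)
Result: 3 + 3x^2 + 2x^3 + 2x^4

f · g = 3 + 3x^2 + 2x^3 + 2x^4


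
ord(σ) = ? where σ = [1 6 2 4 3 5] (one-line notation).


Cycle decomposition: (2 6 5 3)
Cycle lengths: 4
Order = lcm(4) = 4

ord(σ) = 4


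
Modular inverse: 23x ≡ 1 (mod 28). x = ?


Use the extended Euclidean algorithm to write 1 = 23·s + 28·t; then s mod 28 is the inverse.
Euclidean algorithm:
  23 = 0·28 + 23
  28 = 1·23 + 5
  23 = 4·5 + 3
  5 = 1·3 + 2
  3 = 1·2 + 1
  2 = 2·1 + 0
gcd(23,28) = 1
Back-substitution gives: 23·(11) + 28·(-9) = 1
So 23⁻¹ ≡ 11 ≡ 11 (mod 28)
Check: 23 × 11 = 253 ≡ 1 (mod 28) ✓

23⁻¹ ≡ 11 (mod 28)


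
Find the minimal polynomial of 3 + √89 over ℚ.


Let α = 3 + √89. Then α - 3 = √89, so (α - 3)² = 89, giving α² - 6α - 80 = 0. Degree 2 and α ∉ ℚ, so this is the minimal polynomial.

Minimal polynomial: x² - 6x - 80


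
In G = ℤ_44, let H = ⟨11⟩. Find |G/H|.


|⟨11⟩| = n / gcd(11, 44) = 44 / 11 = 4
H is normal (ℤ_44 is abelian).
|G/H| = |G| / |H| = 44 / 4 = 11

|G/H| = 11


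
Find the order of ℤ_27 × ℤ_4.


|A × B| = |A| · |B|
|ℤ_27 × ℤ_4| = 27 × 4 = 108

|ℤ_27 × ℤ_4| = 108


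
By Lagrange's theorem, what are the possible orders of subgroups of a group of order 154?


Lagrange's theorem: |H| divides |G|
|G| = 154
Divisors of 154: 1, 2, 7, 11, 14, 22, 77, 154

Possible subgroup orders: {1, 2, 7, 11, 14, 22, 77, 154}


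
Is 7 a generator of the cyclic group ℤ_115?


g generates ℤ_n iff gcd(g, n) = 1
gcd(7, 115) = 1
Since gcd = 1, 7 is a generator.

Yes, 7 generates ℤ_115


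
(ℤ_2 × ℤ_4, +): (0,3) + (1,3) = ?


Operation: componentwise addition mod (2, 4)
(0,3) + (1,3) = ((a₁+b₁) mod 2, (a₂+b₂) mod 4) with a = (0,3), b = (1,3)

(0,3) + (1,3) = (1,2)


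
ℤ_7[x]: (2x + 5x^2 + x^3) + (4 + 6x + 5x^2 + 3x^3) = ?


Add coefficients mod 7:
x^0: 0 + 4 = 4 (mod 7)
x^1: 2 + 6 = 1 (mod 7)
x^2: 5 + 5 = 3 (mod 7)
x^3: 1 + 3 = 4 (mod 7)
Result: 4 + x + 3x^2 + 4x^3

f + g = 4 + x + 3x^2 + 4x^3


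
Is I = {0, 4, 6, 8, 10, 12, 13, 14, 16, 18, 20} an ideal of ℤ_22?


Check ideal conditions for I = {0, 4, 6, 8, 10, 12, 13, 14, 16, 18, 20} in ℤ_22:
(1) I is an additive subgroup? No
(2) For r ∈ ℤ_22 and a ∈ I: r·a ∈ I? No  [counterexample: r=2, a=12, r·a mod 22 = 2 ∉ I]

No, I is not an ideal of ℤ_22


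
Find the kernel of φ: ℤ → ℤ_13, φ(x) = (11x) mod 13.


Kernel = preimage of identity
ker(φ) = {x ∈ ℤ : 11x ≡ 0 (mod 13)}. gcd(11,13) = 1, so 11x ≡ 0 (mod 13) ⟺ x ≡ 0 (mod 13/1 = 13). Hence ker(φ) = 13ℤ

ker(φ) = 13ℤ


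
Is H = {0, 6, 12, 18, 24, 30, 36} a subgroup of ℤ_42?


Subgroup test for H = {0, 6, 12, 18, 24, 30, 36} in (ℤ_42, +):
(1) 0 ∈ H? Yes
(2) Closure: for all a,b ∈ H, (a+b) mod 42 ∈ H? Yes
(3) Inverses: for all a ∈ H, -a mod 42 ∈ H? Yes

Yes, H is a subgroup of ℤ_42


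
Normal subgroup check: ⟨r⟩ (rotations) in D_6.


H = ⟨r⟩ (rotations) in D_6
The rotation subgroup ⟨r⟩ has index 2 in D_6, so it is normal

Yes, normal subgroup


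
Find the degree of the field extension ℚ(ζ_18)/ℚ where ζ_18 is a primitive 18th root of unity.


[ℚ(ζ_n):ℚ] = deg Φ_n(x) = φ(n). Here φ(18) = 6

[ℚ(ζ_18)/ℚ where ζ_18 is a primitive 18th root of unity] = 6


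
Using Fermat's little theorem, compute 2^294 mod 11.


Fermat's little theorem: if p is prime and gcd(a,p)=1, then a^(p-1) ≡ 1 (mod p)
p = 11 is prime, gcd(2,11) = 1
Reduce exponent: 294 mod 10 = 4
So 2^294 ≡ 2^4 (mod 11)
2^4 mod 11 = 5

2^294 ≡ 5 (mod 11)


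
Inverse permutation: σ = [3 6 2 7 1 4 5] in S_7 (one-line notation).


To find σ⁻¹, swap domain and range:
σ(1) = 3 → σ⁻¹(3) = 1
σ(2) = 6 → σ⁻¹(6) = 2
σ(3) = 2 → σ⁻¹(2) = 3
σ(4) = 7 → σ⁻¹(7) = 4
σ(5) = 1 → σ⁻¹(1) = 5
σ(6) = 4 → σ⁻¹(4) = 6
σ(7) = 5 → σ⁻¹(5) = 7

σ⁻¹ = [5 3 1 6 7 2 4]


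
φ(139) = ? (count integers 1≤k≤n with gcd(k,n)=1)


Factor n: 139 = 139
φ(n) = n · ∏(1 - 1/p) over distinct primes p | n
φ(139) = 139 · (1 - 1/139) = 138

φ(139) = 138


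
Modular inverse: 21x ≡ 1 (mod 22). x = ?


Use the extended Euclidean algorithm to write 1 = 21·s + 22·t; then s mod 22 is the inverse.
Euclidean algorithm:
  21 = 0·22 + 21
  22 = 1·21 + 1
  21 = 21·1 + 0
gcd(21,22) = 1
Back-substitution gives: 21·(-1) + 22·(1) = 1
So 21⁻¹ ≡ -1 ≡ 21 (mod 22)
Check: 21 × 21 = 441 ≡ 1 (mod 22) ✓

21⁻¹ ≡ 21 (mod 22)


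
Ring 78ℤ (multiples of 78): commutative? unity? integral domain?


78ℤ is a commutative ring under +,× but has no multiplicative identity (1 ∉ 78ℤ); it has no zero divisors, but without unity it is not an integral domain
Commutative: Yes
Integral domain: No
Has unity: No

78ℤ (multiples of 78): Commutative=Yes, Unity=No


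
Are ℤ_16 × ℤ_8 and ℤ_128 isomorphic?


Comparing ℤ_16 × ℤ_8 and ℤ_128:
gcd(16,8) = 8 ≠ 1. Max element order in ℤ_16×ℤ_8 is lcm(16,8) = 16 < 128, so it has no element of order 128

No, ℤ_16 × ℤ_8 ≇ ℤ_128


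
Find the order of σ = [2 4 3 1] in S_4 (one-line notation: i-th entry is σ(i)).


Cycle decomposition: (1 2 4)
Cycle lengths: 3
Order = lcm(3) = 3

ord(σ) = 3


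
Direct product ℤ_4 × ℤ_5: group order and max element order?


|ℤ_4 × ℤ_5| = 4 × 5 = 20
Max element order = lcm(4,5) = 20
Cyclic? Yes (gcd=1)

|ℤ_4×ℤ_5| = 20, max element order = 20


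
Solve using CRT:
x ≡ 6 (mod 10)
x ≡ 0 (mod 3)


m₁ = 10, m₂ = 3, gcd = 1, so CRT applies. M = m₁·m₂ = 30
Let M₁ = M/m₁ = 3, M₂ = M/m₂ = 10
Find y₁ ≡ M₁⁻¹ (mod m₁): 3⁻¹ ≡ 7 (mod 10)
Find y₂ ≡ M₂⁻¹ (mod m₂): 10⁻¹ ≡ 1 (mod 3)
x = a₁·M₁·y₁ + a₂·M₂·y₂ = 6·3·7 + 0·10·1 = 126
Reduce mod 30: x ≡ 6
Check: 6 mod 10 = 6 ✓, 6 mod 3 = 0 ✓

x ≡ 6 (mod 30)


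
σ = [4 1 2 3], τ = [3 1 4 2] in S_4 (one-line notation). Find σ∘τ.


σ∘τ: apply τ first, then σ
1 →τ 3 →σ 2
2 →τ 1 →σ 4
3 →τ 4 →σ 3
4 →τ 2 →σ 1

σ∘τ = [2 4 3 1]


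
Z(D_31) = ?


Z(G) = {g ∈ G | gx = xg for all x ∈ G}
For odd n, Z(D_n) = {e}: no nontrivial rotation commutes with all reflections

Z(D_31) = {e}


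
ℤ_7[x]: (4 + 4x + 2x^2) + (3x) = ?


Add coefficients mod 7:
x^0: 4 + 0 = 4 (mod 7)
x^1: 4 + 3 = 0 (mod 7)
x^2: 2 + 0 = 2 (mod 7)
Result: 4 + 2x^2

f + g = 4 + 2x^2


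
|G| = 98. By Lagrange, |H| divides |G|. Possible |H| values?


Lagrange's theorem: |H| divides |G|
|G| = 98
Divisors of 98: 1, 2, 7, 14, 49, 98

Possible subgroup orders: {1, 2, 7, 14, 49, 98}


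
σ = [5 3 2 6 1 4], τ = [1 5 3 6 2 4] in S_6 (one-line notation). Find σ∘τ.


σ∘τ: apply τ first, then σ
1 →τ 1 →σ 5
2 →τ 5 →σ 1
3 →τ 3 →σ 2
4 →τ 6 →σ 4
5 →τ 2 →σ 3
6 →τ 4 →σ 6

σ∘τ = [5 1 2 4 3 6]


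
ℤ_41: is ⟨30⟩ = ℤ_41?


g generates ℤ_n iff gcd(g, n) = 1
gcd(30, 41) = 1
Since gcd = 1, 30 is a generator.

Yes, 30 generates ℤ_41


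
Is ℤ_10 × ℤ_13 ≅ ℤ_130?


Comparing ℤ_10 × ℤ_13 and ℤ_130:
gcd(10,13) = 1, so ℤ_10 × ℤ_13 ≅ ℤ_130 (CRT)

Yes, ℤ_10 × ℤ_13 ≅ ℤ_130


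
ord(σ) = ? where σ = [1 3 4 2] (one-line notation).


Cycle decomposition: (2 3 4)
Cycle lengths: 3
Order = lcm(3) = 3

ord(σ) = 3


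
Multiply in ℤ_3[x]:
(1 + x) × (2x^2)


Expand and collect like terms; reduce coefficients mod 3:
x^0: 1·0 = 0 ≡ 0 (mod 3)
x^1: 1·0 + 1·0 = 0 ≡ 0 (mod 3)
x^2: 1·2 + 1·0 = 2 ≡ 2 (mod 3)
x^3: 1·2 = 2 ≡ 2 (mod 3)
Result: 2x^2 + 2x^3

f · g = 2x^2 + 2x^3


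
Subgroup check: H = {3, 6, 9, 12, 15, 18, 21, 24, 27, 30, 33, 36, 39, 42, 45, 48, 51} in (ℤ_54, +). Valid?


Subgroup test for H = {3, 6, 9, 12, 15, 18, 21, 24, 27, 30, 33, 36, 39, 42, 45, 48, 51} in (ℤ_54, +):
(1) 0 ∈ H? No
(2) Closure: for all a,b ∈ H, (a+b) mod 54 ∈ H? No  [counterexample: 3 + 51 = 0 ∉ H]
(3) Inverses: for all a ∈ H, -a mod 54 ∈ H? Yes

No, H is not a subgroup of ℤ_54


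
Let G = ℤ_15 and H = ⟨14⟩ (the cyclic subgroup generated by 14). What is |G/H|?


|⟨14⟩| = n / gcd(14, 15) = 15 / 1 = 15
H is normal (ℤ_15 is abelian).
|G/H| = |G| / |H| = 15 / 15 = 1

|G/H| = 1


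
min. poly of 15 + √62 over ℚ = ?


Let α = 15 + √62. Then α - 15 = √62, so (α - 15)² = 62, giving α² - 30α + 163 = 0. Degree 2 and α ∉ ℚ, so this is the minimal polynomial.

Minimal polynomial: x² - 30x + 163


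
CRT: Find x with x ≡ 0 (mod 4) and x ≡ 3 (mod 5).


m₁ = 4, m₂ = 5, gcd = 1, so CRT applies. M = m₁·m₂ = 20
Let M₁ = M/m₁ = 5, M₂ = M/m₂ = 4
Find y₁ ≡ M₁⁻¹ (mod m₁): 5⁻¹ ≡ 1 (mod 4)
Find y₂ ≡ M₂⁻¹ (mod m₂): 4⁻¹ ≡ 4 (mod 5)
x = a₁·M₁·y₁ + a₂·M₂·y₂ = 0·5·1 + 3·4·4 = 48
Reduce mod 20: x ≡ 8
Check: 8 mod 4 = 0 ✓, 8 mod 5 = 3 ✓

x ≡ 8 (mod 20)


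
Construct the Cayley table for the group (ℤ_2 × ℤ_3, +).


Elements: {(0,0), (0,1), (0,2), (1,0), (1,1), (1,2)}
Operation: componentwise addition mod (2, 3)
Entry (a, b) = ((a₁+b₁) mod 2, (a₂+b₂) mod 3)

Cayley table:
      | (0,0) | (0,1) | (0,2) | (1,0) | (1,1) | (1,2)
(0,0) | (0,0) | (0,1) | (0,2) | (1,0) | (1,1) | (1,2)
(0,1) | (0,1) | (0,2) | (0,0) | (1,1) | (1,2) | (1,0)
(0,2) | (0,2) | (0,0) | (0,1) | (1,2) | (1,0) | (1,1)
(1,0) | (1,0) | (1,1) | (1,2) | (0,0) | (0,1) | (0,2)
(1,1) | (1,1) | (1,2) | (1,0) | (0,1) | (0,2) | (0,0)
(1,2) | (1,2) | (1,0) | (1,1) | (0,2) | (0,0) | (0,1)


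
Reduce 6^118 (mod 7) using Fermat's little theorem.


Fermat's little theorem: if p is prime and gcd(a,p)=1, then a^(p-1) ≡ 1 (mod p)
p = 7 is prime, gcd(6,7) = 1
Reduce exponent: 118 mod 6 = 4
So 6^118 ≡ 6^4 (mod 7)
6^4 mod 7 = 1

6^118 ≡ 1 (mod 7)


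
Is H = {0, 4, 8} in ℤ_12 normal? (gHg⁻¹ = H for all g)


H = {0, 4, 8} in ℤ_12
ℤ_12 is abelian; every subgroup of an abelian group is normal

Yes, normal subgroup


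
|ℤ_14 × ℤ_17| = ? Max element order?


|ℤ_14 × ℤ_17| = 14 × 17 = 238
Max element order = lcm(14,17) = 238
Cyclic? Yes (gcd=1)

|ℤ_14×ℤ_17| = 238, max element order = 238


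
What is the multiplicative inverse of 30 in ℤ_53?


Use the extended Euclidean algorithm to write 1 = 30·s + 53·t; then s mod 53 is the inverse.
Euclidean algorithm:
  30 = 0·53 + 30
  53 = 1·30 + 23
  30 = 1·23 + 7
  23 = 3·7 + 2
  7 = 3·2 + 1
  2 = 2·1 + 0
gcd(30,53) = 1
Back-substitution gives: 30·(23) + 53·(-13) = 1
So 30⁻¹ ≡ 23 ≡ 23 (mod 53)
Check: 30 × 23 = 690 ≡ 1 (mod 53) ✓

30⁻¹ ≡ 23 (mod 53)


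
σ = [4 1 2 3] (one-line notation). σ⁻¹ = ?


To find σ⁻¹, swap domain and range:
σ(1) = 4 → σ⁻¹(4) = 1
σ(2) = 1 → σ⁻¹(1) = 2
σ(3) = 2 → σ⁻¹(2) = 3
σ(4) = 3 → σ⁻¹(3) = 4

σ⁻¹ = [2 3 4 1]


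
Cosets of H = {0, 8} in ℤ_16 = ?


H = {0, 8}, |H| = 2
Number of cosets = |G|/|H| = 16/2 = 8
0 + H = {0, 8}
1 + H = {1, 9}
2 + H = {2, 10}
3 + H = {3, 11}
4 + H = {4, 12}
5 + H = {5, 13}
6 + H = {6, 14}
7 + H = {7, 15}

Cosets: 0+H={0,8}; 1+H={1,9}; 2+H={2,10}; 3+H={3,11}; 4+H={4,12}; 5+H={5,13}; 6+H={6,14}; 7+H={7,15}


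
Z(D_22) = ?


Z(G) = {g ∈ G | gx = xg for all x ∈ G}
For even n, Z(D_n) = {e, r^(n/2)}: the 180° rotation r^11 commutes with every reflection and rotation

Z(D_22) = {e, r^11}


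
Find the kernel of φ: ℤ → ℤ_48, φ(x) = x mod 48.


Kernel = preimage of identity
ker(φ) = {x ∈ ℤ : x ≡ 0 (mod 48)} = 48ℤ = {0, ±48, ±96, ...}

ker(φ) = 48ℤ


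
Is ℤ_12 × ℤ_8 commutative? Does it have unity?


Direct product ring; commutative with unity (1,1); but (1,0)·(0,1) = (0,0) gives zero divisors, so not an integral domain
Commutative: Yes
Integral domain: No
Has unity: Yes

ℤ_12 × ℤ_8: Commutative=Yes, Unity=Yes


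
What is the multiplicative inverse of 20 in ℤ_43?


Use the extended Euclidean algorithm to write 1 = 20·s + 43·t; then s mod 43 is the inverse.
Euclidean algorithm:
  20 = 0·43 + 20
  43 = 2·20 + 3
  20 = 6·3 + 2
  3 = 1·2 + 1
  2 = 2·1 + 0
gcd(20,43) = 1
Back-substitution gives: 20·(-15) + 43·(7) = 1
So 20⁻¹ ≡ -15 ≡ 28 (mod 43)
Check: 20 × 28 = 560 ≡ 1 (mod 43) ✓

20⁻¹ ≡ 28 (mod 43)


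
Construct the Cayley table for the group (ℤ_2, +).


Elements: {0, 1}
Operation: addition mod 2
Entry (a, b) = (a + b) mod 2

Cayley table:
  | 0 | 1
0 | 0 | 1
1 | 1 | 0


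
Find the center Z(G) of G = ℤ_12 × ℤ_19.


Z(G) = {g ∈ G | gx = xg for all x ∈ G}
Direct product of abelian groups is abelian, so Z(G) = G

Z(ℤ_12 × ℤ_19) = ℤ_12 × ℤ_19


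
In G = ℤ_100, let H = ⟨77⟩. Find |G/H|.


|⟨77⟩| = n / gcd(77, 100) = 100 / 1 = 100
H is normal (ℤ_100 is abelian).
|G/H| = |G| / |H| = 100 / 100 = 1

|G/H| = 1


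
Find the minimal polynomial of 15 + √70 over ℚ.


Let α = 15 + √70. Then α - 15 = √70, so (α - 15)² = 70, giving α² - 30α + 155 = 0. Degree 2 and α ∉ ℚ, so this is the minimal polynomial.

Minimal polynomial: x² - 30x + 155


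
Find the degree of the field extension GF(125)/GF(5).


GF(125) = GF(5^3), so the extension degree is 3

[GF(125)/GF(5)] = 3


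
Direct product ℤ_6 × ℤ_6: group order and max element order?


|ℤ_6 × ℤ_6| = 6 × 6 = 36
Max element order = lcm(6,6) = 6
Cyclic? No (gcd=6)

|ℤ_6×ℤ_6| = 36, max element order = 6


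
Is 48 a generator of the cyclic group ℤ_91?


g generates ℤ_n iff gcd(g, n) = 1
gcd(48, 91) = 1
Since gcd = 1, 48 is a generator.

Yes, 48 generates ℤ_91


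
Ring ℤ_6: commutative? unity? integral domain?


ℤ_6 is a commutative ring with unity 1; 6 = 2×3 is composite, so 2·3 ≡ 0 gives zero divisors (not an integral domain)
Commutative: Yes
Integral domain: No
Has unity: Yes

ℤ_6: Commutative=Yes, Unity=Yes


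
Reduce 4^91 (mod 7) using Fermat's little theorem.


Fermat's little theorem: if p is prime and gcd(a,p)=1, then a^(p-1) ≡ 1 (mod p)
p = 7 is prime, gcd(4,7) = 1
Reduce exponent: 91 mod 6 = 1
So 4^91 ≡ 4^1 (mod 7)
4^1 mod 7 = 4

4^91 ≡ 4 (mod 7)


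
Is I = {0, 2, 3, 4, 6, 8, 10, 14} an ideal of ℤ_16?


Check ideal conditions for I = {0, 2, 3, 4, 6, 8, 10, 14} in ℤ_16:
(1) I is an additive subgroup? No
(2) For r ∈ ℤ_16 and a ∈ I: r·a ∈ I? No  [counterexample: r=2, a=6, r·a mod 16 = 12 ∉ I]

No, I is not an ideal of ℤ_16


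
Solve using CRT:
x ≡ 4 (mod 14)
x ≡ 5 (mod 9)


m₁ = 14, m₂ = 9, gcd = 1, so CRT applies. M = m₁·m₂ = 126
Let M₁ = M/m₁ = 9, M₂ = M/m₂ = 14
Find y₁ ≡ M₁⁻¹ (mod m₁): 9⁻¹ ≡ 11 (mod 14)
Find y₂ ≡ M₂⁻¹ (mod m₂): 14⁻¹ ≡ 2 (mod 9)
x = a₁·M₁·y₁ + a₂·M₂·y₂ = 4·9·11 + 5·14·2 = 536
Reduce mod 126: x ≡ 32
Check: 32 mod 14 = 4 ✓, 32 mod 9 = 5 ✓

x ≡ 32 (mod 126)


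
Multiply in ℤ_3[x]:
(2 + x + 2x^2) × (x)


Expand and collect like terms; reduce coefficients mod 3:
x^0: 2·0 = 0 ≡ 0 (mod 3)
x^1: 2·1 + 1·0 = 2 ≡ 2 (mod 3)
x^2: 1·1 + 2·0 = 1 ≡ 1 (mod 3)
x^3: 2·1 = 2 ≡ 2 (mod 3)
Result: 2x + x^2 + 2x^3

f · g = 2x + x^2 + 2x^3


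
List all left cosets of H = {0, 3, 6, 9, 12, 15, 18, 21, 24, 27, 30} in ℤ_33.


H = {0, 3, 6, 9, 12, 15, 18, 21, 24, 27, 30}, |H| = 11
Number of cosets = |G|/|H| = 33/11 = 3
0 + H = {0, 3, 6, 9, 12, 15, 18, 21, 24, 27, 30}
1 + H = {1, 4, 7, 10, 13, 16, 19, 22, 25, 28, 31}
2 + H = {2, 5, 8, 11, 14, 17, 20, 23, 26, 29, 32}

Cosets: 0+H={0,3,6,9,12,15,18,21,24,27,30}; 1+H={1,4,7,10,13,16,19,22,25,28,31}; 2+H={2,5,8,11,14,17,20,23,26,29,32}


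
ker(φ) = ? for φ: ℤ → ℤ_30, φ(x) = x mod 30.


Kernel = preimage of identity
ker(φ) = {x ∈ ℤ : x ≡ 0 (mod 30)} = 30ℤ = {0, ±30, ±60, ...}

ker(φ) = 30ℤ


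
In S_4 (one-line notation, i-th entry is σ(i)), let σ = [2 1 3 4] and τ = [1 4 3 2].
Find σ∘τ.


σ∘τ: apply τ first, then σ
1 →τ 1 →σ 2
2 →τ 4 →σ 4
3 →τ 3 →σ 3
4 →τ 2 →σ 1

σ∘τ = [2 4 3 1]


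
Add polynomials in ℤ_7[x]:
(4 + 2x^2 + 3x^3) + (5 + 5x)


Add coefficients mod 7:
x^0: 4 + 5 = 2 (mod 7)
x^1: 0 + 5 = 5 (mod 7)
x^2: 2 + 0 = 2 (mod 7)
x^3: 3 + 0 = 3 (mod 7)
Result: 2 + 5x + 2x^2 + 3x^3

f + g = 2 + 5x + 2x^2 + 3x^3


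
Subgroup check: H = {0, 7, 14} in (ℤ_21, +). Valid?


Subgroup test for H = {0, 7, 14} in (ℤ_21, +):
(1) 0 ∈ H? Yes
(2) Closure: for all a,b ∈ H, (a+b) mod 21 ∈ H? Yes
(3) Inverses: for all a ∈ H, -a mod 21 ∈ H? Yes

Yes, H is a subgroup of ℤ_21


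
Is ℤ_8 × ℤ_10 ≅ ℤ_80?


Comparing ℤ_8 × ℤ_10 and ℤ_80:
gcd(8,10) = 2 ≠ 1. Max element order in ℤ_8×ℤ_10 is lcm(8,10) = 40 < 80, so it has no element of order 80

No, ℤ_8 × ℤ_10 ≇ ℤ_80


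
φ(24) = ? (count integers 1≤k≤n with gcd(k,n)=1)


φ(n) = count of k ∈ {1,...,n} with gcd(k,n)=1
Coprimes to 24: {1, 5, 7, 11, 13, 17, 19, 23}
Count: 8

φ(24) = 8


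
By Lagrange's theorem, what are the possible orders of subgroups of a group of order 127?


Lagrange's theorem: |H| divides |G|
|G| = 127
Divisors of 127: 1, 127

Possible subgroup orders: {1, 127}


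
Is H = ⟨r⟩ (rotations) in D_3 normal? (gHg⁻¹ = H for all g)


H = ⟨r⟩ (rotations) in D_3
The rotation subgroup ⟨r⟩ has index 2 in D_3, so it is normal

Yes, normal subgroup


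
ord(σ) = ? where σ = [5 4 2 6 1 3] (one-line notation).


Cycle decomposition: (1 5) (2 4 6 3)
Cycle lengths: 2, 4
Order = lcm(2, 4) = 4

ord(σ) = 4


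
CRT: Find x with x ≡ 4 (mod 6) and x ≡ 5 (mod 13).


m₁ = 6, m₂ = 13, gcd = 1, so CRT applies. M = m₁·m₂ = 78
Let M₁ = M/m₁ = 13, M₂ = M/m₂ = 6
Find y₁ ≡ M₁⁻¹ (mod m₁): 13⁻¹ ≡ 1 (mod 6)
Find y₂ ≡ M₂⁻¹ (mod m₂): 6⁻¹ ≡ 11 (mod 13)
x = a₁·M₁·y₁ + a₂·M₂·y₂ = 4·13·1 + 5·6·11 = 382
Reduce mod 78: x ≡ 70
Check: 70 mod 6 = 4 ✓, 70 mod 13 = 5 ✓

x ≡ 70 (mod 78)


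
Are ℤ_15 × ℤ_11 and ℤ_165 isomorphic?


Comparing ℤ_15 × ℤ_11 and ℤ_165:
gcd(15,11) = 1, so ℤ_15 × ℤ_11 ≅ ℤ_165 (CRT)

Yes, ℤ_15 × ℤ_11 ≅ ℤ_165


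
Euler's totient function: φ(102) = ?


Factor n: 102 = 2 × 3 × 17
φ(n) = n · ∏(1 - 1/p) over distinct primes p | n
φ(102) = 102 · (1 - 1/2) · (1 - 1/3) · (1 - 1/17) = 32

φ(102) = 32


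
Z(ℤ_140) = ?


Z(G) = {g ∈ G | gx = xg for all x ∈ G}
ℤ_140 is abelian, so Z(G) = G

Z(ℤ_140) = ℤ_140


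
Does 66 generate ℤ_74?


g generates ℤ_n iff gcd(g, n) = 1
gcd(66, 74) = 2
Since gcd = 2 ≠ 1, ⟨66⟩ has order 37 < 74, so 66 is not a generator.

No, 66 does not generate ℤ_74


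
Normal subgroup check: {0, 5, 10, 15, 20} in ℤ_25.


H = {0, 5, 10, 15, 20} in ℤ_25
ℤ_25 is abelian; every subgroup of an abelian group is normal

Yes, normal subgroup


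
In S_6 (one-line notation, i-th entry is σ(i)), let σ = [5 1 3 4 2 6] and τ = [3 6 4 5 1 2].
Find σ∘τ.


σ∘τ: apply τ first, then σ
1 →τ 3 →σ 3
2 →τ 6 →σ 6
3 →τ 4 →σ 4
4 →τ 5 →σ 2
5 →τ 1 →σ 5
6 →τ 2 →σ 1

σ∘τ = [3 6 4 2 5 1]


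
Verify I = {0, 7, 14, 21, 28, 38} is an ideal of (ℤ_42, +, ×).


Check ideal conditions for I = {0, 7, 14, 21, 28, 38} in ℤ_42:
(1) I is an additive subgroup? No
(2) For r ∈ ℤ_42 and a ∈ I: r·a ∈ I? No  [counterexample: r=2, a=38, r·a mod 42 = 34 ∉ I]

No, I is not an ideal of ℤ_42


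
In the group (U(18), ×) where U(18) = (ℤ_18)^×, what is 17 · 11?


Operation: multiplication mod 18
17 · 11 = (a × b) mod 18 with a = 17, b = 11

17 · 11 = 7


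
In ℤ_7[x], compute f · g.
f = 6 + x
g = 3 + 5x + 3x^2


Expand and collect like terms; reduce coefficients mod 7:
x^0: 6·3 = 18 ≡ 4 (mod 7)
x^1: 6·5 + 1·3 = 33 ≡ 5 (mod 7)
x^2: 6·3 + 1·5 = 23 ≡ 2 (mod 7)
x^3: 1·3 = 3 ≡ 3 (mod 7)
Result: 4 + 5x + 2x^2 + 3x^3

f · g = 4 + 5x + 2x^2 + 3x^3


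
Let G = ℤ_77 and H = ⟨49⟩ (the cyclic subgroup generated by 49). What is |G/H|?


|⟨49⟩| = n / gcd(49, 77) = 77 / 7 = 11
H is normal (ℤ_77 is abelian).
|G/H| = |G| / |H| = 77 / 11 = 7

|G/H| = 7


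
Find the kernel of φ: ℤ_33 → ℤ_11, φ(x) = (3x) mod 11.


Kernel = preimage of identity
ker(φ) = {x ∈ ℤ_33 : 3x ≡ 0 (mod 11)}. Since 11 | 33, φ is well-defined. The kernel is the cyclic subgroup ⟨11⟩ of ℤ_33 (order 3), i.e. {0, 11, 22}

ker(φ) = {0, 11, 22}


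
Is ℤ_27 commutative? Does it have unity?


ℤ_27 is a commutative ring with unity 1; 27 = 3×9 is composite, so 3·9 ≡ 0 gives zero divisors (not an integral domain)
Commutative: Yes
Integral domain: No
Has unity: Yes

ℤ_27: Commutative=Yes, Unity=Yes


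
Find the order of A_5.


|A_n| = n!/2 (even permutations)
|A_5| = 5!/2 = 120/2 = 60

|A_5| = 60


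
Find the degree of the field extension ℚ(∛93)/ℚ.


∛93 has minimal polynomial x³ - 93 (irreducible over ℚ since 93 is not a perfect cube)

[ℚ(∛93)/ℚ] = 3


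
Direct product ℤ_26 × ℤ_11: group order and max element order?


|ℤ_26 × ℤ_11| = 26 × 11 = 286
Max element order = lcm(26,11) = 286
Cyclic? Yes (gcd=1)

|ℤ_26×ℤ_11| = 286, max element order = 286


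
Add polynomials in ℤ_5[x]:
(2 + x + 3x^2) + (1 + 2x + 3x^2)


Add coefficients mod 5:
x^0: 2 + 1 = 3 (mod 5)
x^1: 1 + 2 = 3 (mod 5)
x^2: 3 + 3 = 1 (mod 5)
Result: 3 + 3x + x^2

f + g = 3 + 3x + x^2


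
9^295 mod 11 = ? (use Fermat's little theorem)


Fermat's little theorem: if p is prime and gcd(a,p)=1, then a^(p-1) ≡ 1 (mod p)
p = 11 is prime, gcd(9,11) = 1
Reduce exponent: 295 mod 10 = 5
So 9^295 ≡ 9^5 (mod 11)
9^5 mod 11 = 1

9^295 ≡ 1 (mod 11)


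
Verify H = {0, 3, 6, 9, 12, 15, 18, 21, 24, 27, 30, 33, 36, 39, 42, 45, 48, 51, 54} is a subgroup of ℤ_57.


Subgroup test for H = {0, 3, 6, 9, 12, 15, 18, 21, 24, 27, 30, 33, 36, 39, 42, 45, 48, 51, 54} in (ℤ_57, +):
(1) 0 ∈ H? Yes
(2) Closure: for all a,b ∈ H, (a+b) mod 57 ∈ H? Yes
(3) Inverses: for all a ∈ H, -a mod 57 ∈ H? Yes

Yes, H is a subgroup of ℤ_57


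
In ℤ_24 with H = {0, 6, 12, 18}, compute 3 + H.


3 + H = {3 + h (mod 24) : h ∈ H}
3+0=3, 3+6=9, 3+12=15, 3+18=21

3 + H = {3, 9, 15, 21}


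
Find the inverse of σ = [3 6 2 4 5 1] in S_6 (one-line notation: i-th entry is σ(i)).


To find σ⁻¹, swap domain and range:
σ(1) = 3 → σ⁻¹(3) = 1
σ(2) = 6 → σ⁻¹(6) = 2
σ(3) = 2 → σ⁻¹(2) = 3
σ(4) = 4 → σ⁻¹(4) = 4
σ(5) = 5 → σ⁻¹(5) = 5
σ(6) = 1 → σ⁻¹(1) = 6

σ⁻¹ = [6 3 1 4 5 2]


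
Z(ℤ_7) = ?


Z(G) = {g ∈ G | gx = xg for all x ∈ G}
ℤ_7 is abelian, so Z(G) = G

Z(ℤ_7) = ℤ_7


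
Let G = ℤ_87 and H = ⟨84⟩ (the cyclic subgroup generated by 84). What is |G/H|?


|⟨84⟩| = n / gcd(84, 87) = 87 / 3 = 29
H is normal (ℤ_87 is abelian).
|G/H| = |G| / |H| = 87 / 29 = 3

|G/H| = 3


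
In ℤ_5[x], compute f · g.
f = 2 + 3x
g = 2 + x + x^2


Expand and collect like terms; reduce coefficients mod 5:
x^0: 2·2 = 4 ≡ 4 (mod 5)
x^1: 2·1 + 3·2 = 8 ≡ 3 (mod 5)
x^2: 2·1 + 3·1 = 5 ≡ 0 (mod 5)
x^3: 3·1 = 3 ≡ 3 (mod 5)
Result: 4 + 3x + 3x^3

f · g = 4 + 3x + 3x^3


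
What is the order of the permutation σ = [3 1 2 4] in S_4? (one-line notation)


Cycle decomposition: (1 3 2)
Cycle lengths: 3
Order = lcm(3) = 3

ord(σ) = 3


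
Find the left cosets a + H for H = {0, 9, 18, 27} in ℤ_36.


H = {0, 9, 18, 27}, |H| = 4
Number of cosets = |G|/|H| = 36/4 = 9
0 + H = {0, 9, 18, 27}
1 + H = {1, 10, 19, 28}
2 + H = {2, 11, 20, 29}
3 + H = {3, 12, 21, 30}
4 + H = {4, 13, 22, 31}
5 + H = {5, 14, 23, 32}
6 + H = {6, 15, 24, 33}
7 + H = {7, 16, 25, 34}
8 + H = {8, 17, 26, 35}

Cosets: 0+H={0,9,18,27}; 1+H={1,10,19,28}; 2+H={2,11,20,29}; 3+H={3,12,21,30}; 4+H={4,13,22,31}; 5+H={5,14,23,32}; 6+H={6,15,24,33}; 7+H={7,16,25,34}; 8+H={8,17,26,35}


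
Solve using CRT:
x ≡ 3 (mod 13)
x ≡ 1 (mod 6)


m₁ = 13, m₂ = 6, gcd = 1, so CRT applies. M = m₁·m₂ = 78
Let M₁ = M/m₁ = 6, M₂ = M/m₂ = 13
Find y₁ ≡ M₁⁻¹ (mod m₁): 6⁻¹ ≡ 11 (mod 13)
Find y₂ ≡ M₂⁻¹ (mod m₂): 13⁻¹ ≡ 1 (mod 6)
x = a₁·M₁·y₁ + a₂·M₂·y₂ = 3·6·11 + 1·13·1 = 211
Reduce mod 78: x ≡ 55
Check: 55 mod 13 = 3 ✓, 55 mod 6 = 1 ✓

x ≡ 55 (mod 78)


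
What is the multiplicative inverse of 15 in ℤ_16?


Use the extended Euclidean algorithm to write 1 = 15·s + 16·t; then s mod 16 is the inverse.
Euclidean algorithm:
  15 = 0·16 + 15
  16 = 1·15 + 1
  15 = 15·1 + 0
gcd(15,16) = 1
Back-substitution gives: 15·(-1) + 16·(1) = 1
So 15⁻¹ ≡ -1 ≡ 15 (mod 16)
Check: 15 × 15 = 225 ≡ 1 (mod 16) ✓

15⁻¹ ≡ 15 (mod 16)


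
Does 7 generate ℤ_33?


g generates ℤ_n iff gcd(g, n) = 1
gcd(7, 33) = 1
Since gcd = 1, 7 is a generator.

Yes, 7 generates ℤ_33


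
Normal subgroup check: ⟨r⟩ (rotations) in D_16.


H = ⟨r⟩ (rotations) in D_16
The rotation subgroup ⟨r⟩ has index 2 in D_16, so it is normal

Yes, normal subgroup


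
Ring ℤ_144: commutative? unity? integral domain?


ℤ_144 is a commutative ring with unity 1; 144 = 2×72 is composite, so 2·72 ≡ 0 gives zero divisors (not an integral domain)
Commutative: Yes
Integral domain: No
Has unity: Yes

ℤ_144: Commutative=Yes, Unity=Yes


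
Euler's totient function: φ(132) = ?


Factor n: 132 = 2^2 × 3 × 11
φ(n) = n · ∏(1 - 1/p) over distinct primes p | n
φ(132) = 132 · (1 - 1/2) · (1 - 1/3) · (1 - 1/11) = 40

φ(132) = 40


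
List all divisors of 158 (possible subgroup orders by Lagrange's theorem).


Lagrange's theorem: |H| divides |G|
|G| = 158
Divisors of 158: 1, 2, 79, 158

Possible subgroup orders: {1, 2, 79, 158}


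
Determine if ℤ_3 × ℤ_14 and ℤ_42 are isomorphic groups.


Comparing ℤ_3 × ℤ_14 and ℤ_42:
gcd(3,14) = 1, so ℤ_3 × ℤ_14 ≅ ℤ_42 (CRT)

Yes, ℤ_3 × ℤ_14 ≅ ℤ_42


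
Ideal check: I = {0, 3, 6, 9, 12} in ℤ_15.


Check ideal conditions for I = {0, 3, 6, 9, 12} in ℤ_15:
(1) I is an additive subgroup? Yes
(2) For r ∈ ℤ_15 and a ∈ I: r·a ∈ I? Yes

Yes, I is an ideal of ℤ_15


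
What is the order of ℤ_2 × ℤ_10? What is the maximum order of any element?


|ℤ_2 × ℤ_10| = 2 × 10 = 20
Max element order = lcm(2,10) = 10
Cyclic? No (gcd=2)

|ℤ_2×ℤ_10| = 20, max element order = 10


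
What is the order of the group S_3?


|S_n| = n! (number of permutations of n symbols)
|S_3| = 3! = 6

|S_3| = 6


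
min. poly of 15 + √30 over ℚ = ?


Let α = 15 + √30. Then α - 15 = √30, so (α - 15)² = 30, giving α² - 30α + 195 = 0. Degree 2 and α ∉ ℚ, so this is the minimal polynomial.

Minimal polynomial: x² - 30x + 195


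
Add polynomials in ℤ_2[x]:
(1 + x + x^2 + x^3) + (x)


Add coefficients mod 2:
x^0: 1 + 0 = 1 (mod 2)
x^1: 1 + 1 = 0 (mod 2)
x^2: 1 + 0 = 1 (mod 2)
x^3: 1 + 0 = 1 (mod 2)
Result: 1 + x^2 + x^3

f + g = 1 + x^2 + x^3


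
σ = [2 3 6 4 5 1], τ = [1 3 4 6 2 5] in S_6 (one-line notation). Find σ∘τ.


σ∘τ: apply τ first, then σ
1 →τ 1 →σ 2
2 →τ 3 →σ 6
3 →τ 4 →σ 4
4 →τ 6 →σ 1
5 →τ 2 →σ 3
6 →τ 5 →σ 5

σ∘τ = [2 6 4 1 3 5]


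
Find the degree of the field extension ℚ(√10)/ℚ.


√10 has minimal polynomial x² - 10 (irreducible over ℚ since 10 is squarefree)

[ℚ(√10)/ℚ] = 2


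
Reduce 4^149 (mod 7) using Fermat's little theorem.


Fermat's little theorem: if p is prime and gcd(a,p)=1, then a^(p-1) ≡ 1 (mod p)
p = 7 is prime, gcd(4,7) = 1
Reduce exponent: 149 mod 6 = 5
So 4^149 ≡ 4^5 (mod 7)
4^5 mod 7 = 2

4^149 ≡ 2 (mod 7)


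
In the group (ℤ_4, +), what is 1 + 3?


Operation: addition mod 4
1 + 3 = (a + b) mod 4 with a = 1, b = 3

1 + 3 = 0


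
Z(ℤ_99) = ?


Z(G) = {g ∈ G | gx = xg for all x ∈ G}
ℤ_99 is abelian, so Z(G) = G

Z(ℤ_99) = ℤ_99


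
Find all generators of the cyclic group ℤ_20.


g generates ℤ_n iff gcd(g,n) = 1
Prime factors of 20: 2, 5
Generators are g ∈ {1,...,19} not divisible by any of these primes.
Generators: {1, 3, 7, 9, 11, 13, 17, 19}
Number of generators = φ(20) = 8

Generators of ℤ_20 = {1, 3, 7, 9, 11, 13, 17, 19}


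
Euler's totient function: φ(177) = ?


Factor n: 177 = 3 × 59
φ(n) = n · ∏(1 - 1/p) over distinct primes p | n
φ(177) = 177 · (1 - 1/3) · (1 - 1/59) = 116

φ(177) = 116


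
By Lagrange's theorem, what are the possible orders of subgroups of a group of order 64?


Lagrange's theorem: |H| divides |G|
|G| = 64
Divisors of 64: 1, 2, 4, 8, 16, 32, 64

Possible subgroup orders: {1, 2, 4, 8, 16, 32, 64}


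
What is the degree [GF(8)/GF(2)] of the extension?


GF(8) = GF(2^3), so the extension degree is 3

[GF(8)/GF(2)] = 3


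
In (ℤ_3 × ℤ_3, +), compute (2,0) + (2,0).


Operation: componentwise addition mod (3, 3)
(2,0) + (2,0) = ((a₁+b₁) mod 3, (a₂+b₂) mod 3) with a = (2,0), b = (2,0)

(2,0) + (2,0) = (1,0)


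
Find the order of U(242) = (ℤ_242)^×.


U(n) is the group of units mod n; |U(n)| = φ(n)
|U(242)| = φ(242) = 110

|U(242) = (ℤ_242)^×| = 110


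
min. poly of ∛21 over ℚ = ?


∛21 satisfies x³ - 21 = 0, irreducible over ℚ (no rational root; 21 is not a perfect cube)

Minimal polynomial: x³ - 21


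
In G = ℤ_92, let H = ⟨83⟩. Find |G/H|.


|⟨83⟩| = n / gcd(83, 92) = 92 / 1 = 92
H is normal (ℤ_92 is abelian).
|G/H| = |G| / |H| = 92 / 92 = 1

|G/H| = 1


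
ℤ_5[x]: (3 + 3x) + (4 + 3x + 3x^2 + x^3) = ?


Add coefficients mod 5:
x^0: 3 + 4 = 2 (mod 5)
x^1: 3 + 3 = 1 (mod 5)
x^2: 0 + 3 = 3 (mod 5)
x^3: 0 + 1 = 1 (mod 5)
Result: 2 + x + 3x^2 + x^3

f + g = 2 + x + 3x^2 + x^3


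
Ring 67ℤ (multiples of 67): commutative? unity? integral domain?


67ℤ is a commutative ring under +,× but has no multiplicative identity (1 ∉ 67ℤ); it has no zero divisors, but without unity it is not an integral domain
Commutative: Yes
Integral domain: No
Has unity: No

67ℤ (multiples of 67): Commutative=Yes, Unity=No


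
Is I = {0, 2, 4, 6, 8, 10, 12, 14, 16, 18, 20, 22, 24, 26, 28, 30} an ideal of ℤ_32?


Check ideal conditions for I = {0, 2, 4, 6, 8, 10, 12, 14, 16, 18, 20, 22, 24, 26, 28, 30} in ℤ_32:
(1) I is an additive subgroup? Yes
(2) For r ∈ ℤ_32 and a ∈ I: r·a ∈ I? Yes

Yes, I is an ideal of ℤ_32


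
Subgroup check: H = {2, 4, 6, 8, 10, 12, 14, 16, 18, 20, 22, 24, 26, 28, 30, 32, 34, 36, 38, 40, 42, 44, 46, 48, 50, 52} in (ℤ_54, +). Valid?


Subgroup test for H = {2, 4, 6, 8, 10, 12, 14, 16, 18, 20, 22, 24, 26, 28, 30, 32, 34, 36, 38, 40, 42, 44, 46, 48, 50, 52} in (ℤ_54, +):
(1) 0 ∈ H? No
(2) Closure: for all a,b ∈ H, (a+b) mod 54 ∈ H? No  [counterexample: 2 + 52 = 0 ∉ H]
(3) Inverses: for all a ∈ H, -a mod 54 ∈ H? Yes

No, H is not a subgroup of ℤ_54


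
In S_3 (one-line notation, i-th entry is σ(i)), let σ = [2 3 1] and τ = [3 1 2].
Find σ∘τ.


σ∘τ: apply τ first, then σ
1 →τ 3 →σ 1
2 →τ 1 →σ 2
3 →τ 2 →σ 3

σ∘τ = [1 2 3]


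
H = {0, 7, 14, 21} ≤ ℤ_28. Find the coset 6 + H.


6 + H = {6 + h (mod 28) : h ∈ H}
6+0=6, 6+7=13, 6+14=20, 6+21=27

6 + H = {6, 13, 20, 27}


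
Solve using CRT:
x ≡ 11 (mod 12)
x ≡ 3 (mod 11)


m₁ = 12, m₂ = 11, gcd = 1, so CRT applies. M = m₁·m₂ = 132
Let M₁ = M/m₁ = 11, M₂ = M/m₂ = 12
Find y₁ ≡ M₁⁻¹ (mod m₁): 11⁻¹ ≡ 11 (mod 12)
Find y₂ ≡ M₂⁻¹ (mod m₂): 12⁻¹ ≡ 1 (mod 11)
x = a₁·M₁·y₁ + a₂·M₂·y₂ = 11·11·11 + 3·12·1 = 1367
Reduce mod 132: x ≡ 47
Check: 47 mod 12 = 11 ✓, 47 mod 11 = 3 ✓

x ≡ 47 (mod 132)


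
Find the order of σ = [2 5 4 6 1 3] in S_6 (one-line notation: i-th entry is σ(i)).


Cycle decomposition: (1 2 5) (3 4 6)
Cycle lengths: 3, 3
Order = lcm(3, 3) = 3

ord(σ) = 3
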